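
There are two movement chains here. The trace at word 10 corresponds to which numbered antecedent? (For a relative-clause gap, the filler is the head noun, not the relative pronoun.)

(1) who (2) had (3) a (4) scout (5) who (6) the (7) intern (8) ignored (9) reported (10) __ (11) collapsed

The marked gap is the subject of "collapsed".
Its filler is the fronted wh-phrase "who", at word 1.
(The other dependency links word 4 to a gap after word 8.)

1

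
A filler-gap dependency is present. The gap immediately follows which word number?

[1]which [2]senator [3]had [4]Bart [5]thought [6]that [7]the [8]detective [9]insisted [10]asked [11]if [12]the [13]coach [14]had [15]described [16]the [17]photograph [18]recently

9

The displaced element is "which senator" (word 2).
It is linked across 2 clause boundaries (that → Ø).
It functions as the subject of "asked", so the gap sits immediately after word 9 ("insisted").
Base order: Bart had thought that the detective insisted that which senator asked if the coach had described the photograph recently.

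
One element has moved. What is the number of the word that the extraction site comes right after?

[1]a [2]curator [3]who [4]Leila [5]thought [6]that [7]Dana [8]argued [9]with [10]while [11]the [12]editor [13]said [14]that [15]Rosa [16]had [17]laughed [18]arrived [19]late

9

The displaced element is "a curator" (word 2).
It is linked across 1 clause boundary (that).
It functions as the object of the preposition "with" of "argued", so the gap sits immediately after word 9 ("with").
Base order: Leila thought that Dana argued with a curator while the editor said that Rosa had laughed.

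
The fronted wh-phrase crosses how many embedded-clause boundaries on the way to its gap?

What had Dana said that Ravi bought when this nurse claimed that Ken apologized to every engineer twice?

1

"what" is extracted from the object of "bought".
Boundaries crossed, outermost first: [that] — 1 in total.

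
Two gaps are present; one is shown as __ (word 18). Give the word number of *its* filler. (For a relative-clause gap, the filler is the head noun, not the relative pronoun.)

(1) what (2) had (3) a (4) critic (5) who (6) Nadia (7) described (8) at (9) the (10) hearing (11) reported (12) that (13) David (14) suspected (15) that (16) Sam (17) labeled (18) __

The marked gap is the direct object of "labeled".
Its filler is the fronted wh-phrase "what", at word 1.
(The other dependency links word 4 to a gap after word 7.)

1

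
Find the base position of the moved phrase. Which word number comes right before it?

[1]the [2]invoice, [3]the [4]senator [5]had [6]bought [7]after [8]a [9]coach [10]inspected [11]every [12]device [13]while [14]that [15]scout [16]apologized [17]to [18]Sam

6

The displaced element is "the invoice" (word 2).
It functions as the direct object of "bought", so the gap sits immediately after word 6 ("bought").
Base order: The senator had bought the invoice after a coach inspected every device while that scout apologized to Sam.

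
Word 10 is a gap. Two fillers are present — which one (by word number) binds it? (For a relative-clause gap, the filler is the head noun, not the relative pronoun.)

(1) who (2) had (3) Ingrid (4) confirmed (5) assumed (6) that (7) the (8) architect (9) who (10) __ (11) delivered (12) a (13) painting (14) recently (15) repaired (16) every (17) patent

8

The marked gap is inside the relative clause, the subject of "delivered".
Its filler is the head noun "architect" (via "who"), at word 8.
(The other dependency links word 1 to a gap after word 4.)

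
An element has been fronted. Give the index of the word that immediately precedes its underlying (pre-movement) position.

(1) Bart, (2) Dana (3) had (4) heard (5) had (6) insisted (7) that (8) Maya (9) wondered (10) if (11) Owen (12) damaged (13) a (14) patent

4

The displaced element is "Bart" (word 1).
It is linked across 1 clause boundary (Ø).
It functions as the subject of "insisted", so the gap sits immediately after word 4 ("heard").
Base order: Dana had heard that Bart had insisted that Maya wondered if Owen damaged a patent.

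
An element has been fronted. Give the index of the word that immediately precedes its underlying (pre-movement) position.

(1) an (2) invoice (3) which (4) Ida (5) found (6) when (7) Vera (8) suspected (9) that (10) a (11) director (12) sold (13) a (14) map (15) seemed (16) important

5

The displaced element is "an invoice" (word 2).
It functions as the direct object of "found", so the gap sits immediately after word 5 ("found").
Base order: Ida found an invoice when Vera suspected that a director sold a map.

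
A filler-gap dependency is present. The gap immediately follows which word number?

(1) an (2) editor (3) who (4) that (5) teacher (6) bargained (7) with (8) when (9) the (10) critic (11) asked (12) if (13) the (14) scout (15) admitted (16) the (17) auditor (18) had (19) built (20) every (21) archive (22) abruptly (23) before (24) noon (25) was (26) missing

The displaced element is "an editor" (word 2).
It functions as the object of the preposition "with" of "bargained", so the gap sits immediately after word 7 ("with").
Base order: That teacher bargained with an editor when the critic asked if the scout admitted the auditor had built every archive abruptly before noon.

7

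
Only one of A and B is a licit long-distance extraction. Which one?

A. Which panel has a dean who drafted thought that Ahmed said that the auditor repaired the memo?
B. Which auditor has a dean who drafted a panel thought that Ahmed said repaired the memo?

B

In A, the wh-phrase is extracted from inside a complex-NP island (relative clause) (introduced by "who"), which blocks movement.
In B, the extraction path crosses only that-complement boundaries, which are transparent.
So B is grammatical.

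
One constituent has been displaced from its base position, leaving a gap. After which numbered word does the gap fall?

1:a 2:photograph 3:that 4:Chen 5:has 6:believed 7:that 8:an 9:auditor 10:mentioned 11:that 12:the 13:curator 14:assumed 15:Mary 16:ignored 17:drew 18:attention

16

The displaced element is "a photograph" (word 2).
It is linked across 3 clause boundaries (that → that → Ø).
It functions as the direct object of "ignored", so the gap sits immediately after word 16 ("ignored").
Base order: Chen has believed that an auditor mentioned that the curator assumed Mary ignored a photograph.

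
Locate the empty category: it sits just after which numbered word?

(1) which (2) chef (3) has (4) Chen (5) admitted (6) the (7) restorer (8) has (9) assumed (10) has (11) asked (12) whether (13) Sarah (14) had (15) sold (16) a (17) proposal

9

The displaced element is "which chef" (word 2).
It is linked across 2 clause boundaries (Ø → Ø).
It functions as the subject of "asked", so the gap sits immediately after word 9 ("assumed").
Base order: Chen has admitted the restorer has assumed that which chef has asked whether Sarah had sold a proposal.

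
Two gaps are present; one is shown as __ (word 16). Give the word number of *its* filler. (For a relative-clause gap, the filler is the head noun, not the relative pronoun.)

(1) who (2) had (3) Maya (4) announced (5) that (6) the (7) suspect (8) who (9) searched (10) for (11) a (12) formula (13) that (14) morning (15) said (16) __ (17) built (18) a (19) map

The marked gap is the subject of "built".
Its filler is the fronted wh-phrase "who", at word 1.
(The other dependency links word 7 to a gap after word 8.)

1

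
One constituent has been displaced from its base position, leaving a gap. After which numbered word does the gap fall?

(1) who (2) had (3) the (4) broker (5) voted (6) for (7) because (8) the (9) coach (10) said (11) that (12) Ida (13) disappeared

6

The displaced element is "who" (word 1).
It functions as the object of the preposition "for" of "voted", so the gap sits immediately after word 6 ("for").
Base order: The broker had voted for who because the coach said that Ida disappeared.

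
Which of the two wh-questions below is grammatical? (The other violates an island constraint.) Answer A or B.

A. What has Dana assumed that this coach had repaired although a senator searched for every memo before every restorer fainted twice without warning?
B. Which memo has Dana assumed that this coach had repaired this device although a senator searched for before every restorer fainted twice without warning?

A

In B, the wh-phrase is extracted from inside an adjunct island (introduced by "although"), which blocks movement.
In A, the extraction path crosses only that-complement boundaries, which are transparent.
So A is grammatical.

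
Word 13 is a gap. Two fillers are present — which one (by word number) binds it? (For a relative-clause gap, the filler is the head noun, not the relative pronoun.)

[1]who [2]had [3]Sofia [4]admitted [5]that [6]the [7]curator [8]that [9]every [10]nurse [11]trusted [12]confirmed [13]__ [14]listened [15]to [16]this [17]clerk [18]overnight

1

The marked gap is the subject of "listened".
Its filler is the fronted wh-phrase "who", at word 1.
(The other dependency links word 7 to a gap after word 11.)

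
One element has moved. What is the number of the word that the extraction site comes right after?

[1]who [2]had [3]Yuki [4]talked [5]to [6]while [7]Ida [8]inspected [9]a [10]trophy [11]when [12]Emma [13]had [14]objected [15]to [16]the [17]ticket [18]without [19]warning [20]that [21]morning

The displaced element is "who" (word 1).
It functions as the object of the preposition "to" of "talked", so the gap sits immediately after word 5 ("to").
Base order: Yuki had talked to who while Ida inspected a trophy when Emma had objected to the ticket without warning that morning.

5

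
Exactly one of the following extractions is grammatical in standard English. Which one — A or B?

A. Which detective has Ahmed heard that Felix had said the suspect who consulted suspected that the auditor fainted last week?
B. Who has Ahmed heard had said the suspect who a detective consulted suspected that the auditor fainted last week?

B

In A, the wh-phrase is extracted from inside a complex-NP island (relative clause) (introduced by "who"), which blocks movement.
In B, the extraction path crosses only that-complement boundaries, which are transparent.
So B is grammatical.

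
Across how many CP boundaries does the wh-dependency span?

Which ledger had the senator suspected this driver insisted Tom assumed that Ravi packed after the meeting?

3

"which ledger" is extracted from the object of "packed".
Boundaries crossed, outermost first: [Ø], [Ø], [that] — 3 in total.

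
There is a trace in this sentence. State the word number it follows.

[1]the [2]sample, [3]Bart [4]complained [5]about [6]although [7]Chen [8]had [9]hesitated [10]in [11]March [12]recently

5

The displaced element is "the sample" (word 2).
It functions as the object of the preposition "about" of "complained", so the gap sits immediately after word 5 ("about").
Base order: Bart complained about the sample although Chen had hesitated in March recently.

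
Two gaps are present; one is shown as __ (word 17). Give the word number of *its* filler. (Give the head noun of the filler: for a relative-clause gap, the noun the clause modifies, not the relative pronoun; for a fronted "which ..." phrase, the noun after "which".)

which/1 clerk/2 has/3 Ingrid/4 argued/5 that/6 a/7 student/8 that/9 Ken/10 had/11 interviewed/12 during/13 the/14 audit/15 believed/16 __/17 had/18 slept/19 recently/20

2

The marked gap is the subject of "slept".
Its filler is the fronted wh-phrase "which clerk", at word 2.
(The other dependency links word 8 to a gap after word 12.)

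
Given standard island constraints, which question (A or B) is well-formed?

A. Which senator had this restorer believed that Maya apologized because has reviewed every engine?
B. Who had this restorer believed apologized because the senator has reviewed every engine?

In A, the wh-phrase is extracted from inside an adjunct island (introduced by "because"), which blocks movement.
In B, the extraction path crosses only that-complement boundaries, which are transparent.
So B is grammatical.

B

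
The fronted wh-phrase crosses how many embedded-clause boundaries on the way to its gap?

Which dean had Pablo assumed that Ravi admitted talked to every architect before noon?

2

"which dean" is extracted from the subject of "talked".
Boundaries crossed, outermost first: [that], [Ø] — 2 in total.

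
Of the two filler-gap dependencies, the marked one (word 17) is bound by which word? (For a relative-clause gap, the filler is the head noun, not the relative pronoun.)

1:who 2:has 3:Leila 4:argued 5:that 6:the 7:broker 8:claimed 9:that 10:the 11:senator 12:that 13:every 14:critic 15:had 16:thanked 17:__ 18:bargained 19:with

11

The marked gap is inside the relative clause, the direct object of "thanked".
Its filler is the head noun "senator" (via "that"), at word 11.
(The other dependency links word 1 to a gap after word 19.)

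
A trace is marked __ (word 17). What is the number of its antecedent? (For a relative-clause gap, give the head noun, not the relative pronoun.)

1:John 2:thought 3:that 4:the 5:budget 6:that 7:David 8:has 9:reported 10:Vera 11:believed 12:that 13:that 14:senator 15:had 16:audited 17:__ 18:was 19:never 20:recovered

5

The gap at 17 is the object of "audited", inside a relative clause.
The relative pronoun is "that" (word 6); it is bound by the head noun immediately before it.
Its filler is the head noun "budget", at word 5.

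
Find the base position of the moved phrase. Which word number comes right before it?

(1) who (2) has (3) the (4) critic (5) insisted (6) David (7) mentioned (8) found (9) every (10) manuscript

7

The displaced element is "who" (word 1).
It is linked across 2 clause boundaries (Ø → Ø).
It functions as the subject of "found", so the gap sits immediately after word 7 ("mentioned").
Base order: The critic has insisted David mentioned that who found every manuscript.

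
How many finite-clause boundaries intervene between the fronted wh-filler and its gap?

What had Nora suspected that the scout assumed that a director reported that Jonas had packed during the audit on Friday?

3

"what" is extracted from the object of "packed".
Boundaries crossed, outermost first: [that], [that], [that] — 3 in total.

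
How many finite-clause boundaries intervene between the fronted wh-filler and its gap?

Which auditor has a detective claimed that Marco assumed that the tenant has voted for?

2

"which auditor" is extracted from the PP object of "voted".
Boundaries crossed, outermost first: [that], [that] — 2 in total.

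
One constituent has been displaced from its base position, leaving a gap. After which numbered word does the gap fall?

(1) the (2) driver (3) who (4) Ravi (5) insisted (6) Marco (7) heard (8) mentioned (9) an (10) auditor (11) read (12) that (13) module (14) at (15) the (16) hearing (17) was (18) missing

7

The displaced element is "the driver" (word 2).
It is linked across 2 clause boundaries (Ø → Ø).
It functions as the subject of "mentioned", so the gap sits immediately after word 7 ("heard").
Base order: Ravi insisted Marco heard that the driver mentioned an auditor read that module at the hearing.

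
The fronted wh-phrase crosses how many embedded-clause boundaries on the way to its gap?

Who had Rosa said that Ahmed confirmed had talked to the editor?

2

"who" is extracted from the subject of "talked".
Boundaries crossed, outermost first: [that], [Ø] — 2 in total.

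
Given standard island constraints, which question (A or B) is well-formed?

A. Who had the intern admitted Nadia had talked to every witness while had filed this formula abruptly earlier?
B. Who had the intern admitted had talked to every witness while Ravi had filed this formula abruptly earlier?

In A, the wh-phrase is extracted from inside an adjunct island (introduced by "while"), which blocks movement.
In B, the extraction path crosses only that-complement boundaries, which are transparent.
So B is grammatical.

B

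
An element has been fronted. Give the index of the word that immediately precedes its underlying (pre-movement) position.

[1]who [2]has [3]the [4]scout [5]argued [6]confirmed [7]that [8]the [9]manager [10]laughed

5

The displaced element is "who" (word 1).
It is linked across 1 clause boundary (Ø).
It functions as the subject of "confirmed", so the gap sits immediately after word 5 ("argued").
Base order: The scout has argued that who confirmed that the manager laughed.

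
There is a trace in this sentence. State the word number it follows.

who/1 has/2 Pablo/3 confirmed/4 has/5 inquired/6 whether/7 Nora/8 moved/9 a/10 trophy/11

4

The displaced element is "who" (word 1).
It is linked across 1 clause boundary (Ø).
It functions as the subject of "inquired", so the gap sits immediately after word 4 ("confirmed").
Base order: Pablo has confirmed who has inquired whether Nora moved a trophy.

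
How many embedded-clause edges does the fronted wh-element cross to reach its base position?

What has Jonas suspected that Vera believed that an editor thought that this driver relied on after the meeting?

"what" is extracted from the PP object of "relied".
Boundaries crossed, outermost first: [that], [that], [that] — 3 in total.

3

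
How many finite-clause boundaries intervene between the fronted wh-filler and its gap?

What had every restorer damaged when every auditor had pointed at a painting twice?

"what" originates inside the matrix clause — no clause boundary is crossed.

0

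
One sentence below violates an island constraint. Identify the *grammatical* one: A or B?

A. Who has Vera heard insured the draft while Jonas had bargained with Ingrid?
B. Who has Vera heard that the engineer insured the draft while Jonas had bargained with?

A

In B, the wh-phrase is extracted from inside an adjunct island (introduced by "while"), which blocks movement.
In A, the extraction path crosses only that-complement boundaries, which are transparent.
So A is grammatical.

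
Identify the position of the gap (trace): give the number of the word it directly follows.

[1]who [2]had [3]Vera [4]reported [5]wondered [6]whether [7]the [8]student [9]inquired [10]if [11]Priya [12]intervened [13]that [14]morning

4

The displaced element is "who" (word 1).
It is linked across 1 clause boundary (Ø).
It functions as the subject of "wondered", so the gap sits immediately after word 4 ("reported").
Base order: Vera had reported that who wondered whether the student inquired if Priya intervened that morning.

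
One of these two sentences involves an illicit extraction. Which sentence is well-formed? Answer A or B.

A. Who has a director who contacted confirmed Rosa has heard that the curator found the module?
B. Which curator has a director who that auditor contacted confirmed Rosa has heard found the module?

B

In A, the wh-phrase is extracted from inside a complex-NP island (relative clause) (introduced by "who"), which blocks movement.
In B, the extraction path crosses only that-complement boundaries, which are transparent.
So B is grammatical.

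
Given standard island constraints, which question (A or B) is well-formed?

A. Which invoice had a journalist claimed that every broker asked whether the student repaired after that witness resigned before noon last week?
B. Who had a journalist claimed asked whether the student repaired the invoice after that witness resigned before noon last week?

B

In A, the wh-phrase is extracted from inside a wh-island (introduced by "whether"), which blocks movement.
In B, the extraction path crosses only that-complement boundaries, which are transparent.
So B is grammatical.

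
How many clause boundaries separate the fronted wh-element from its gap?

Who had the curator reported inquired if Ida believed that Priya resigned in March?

1

"who" is extracted from the subject of "inquired".
Boundaries crossed, outermost first: [Ø] — 1 in total.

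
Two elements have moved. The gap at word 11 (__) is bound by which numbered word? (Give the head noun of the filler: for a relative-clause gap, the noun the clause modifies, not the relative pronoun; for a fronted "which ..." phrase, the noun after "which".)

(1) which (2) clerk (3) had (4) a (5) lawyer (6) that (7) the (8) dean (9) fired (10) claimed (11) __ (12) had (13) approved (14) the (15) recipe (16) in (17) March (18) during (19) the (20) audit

2

The marked gap is the subject of "approved".
Its filler is the fronted wh-phrase "which clerk", at word 2.
(The other dependency links word 5 to a gap after word 9.)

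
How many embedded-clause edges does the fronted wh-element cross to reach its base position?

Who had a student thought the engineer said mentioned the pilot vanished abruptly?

2

"who" is extracted from the subject of "mentioned".
Boundaries crossed, outermost first: [Ø], [Ø] — 2 in total.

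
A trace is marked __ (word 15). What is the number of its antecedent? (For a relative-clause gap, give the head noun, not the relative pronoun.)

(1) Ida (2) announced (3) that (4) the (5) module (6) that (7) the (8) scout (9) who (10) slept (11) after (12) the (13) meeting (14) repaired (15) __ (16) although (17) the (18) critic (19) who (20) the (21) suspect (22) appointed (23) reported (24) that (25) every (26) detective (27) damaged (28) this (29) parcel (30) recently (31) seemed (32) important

The gap at 15 is the object of "repaired", inside a relative clause.
The relative pronoun is "that" (word 6); it is bound by the head noun immediately before it.
Its filler is the head noun "module", at word 5.

5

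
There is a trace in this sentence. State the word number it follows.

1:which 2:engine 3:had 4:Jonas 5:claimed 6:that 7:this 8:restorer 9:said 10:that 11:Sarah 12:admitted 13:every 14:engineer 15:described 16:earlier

15

The displaced element is "which engine" (word 2).
It is linked across 3 clause boundaries (that → that → Ø).
It functions as the direct object of "described", so the gap sits immediately after word 15 ("described").
Base order: Jonas had claimed that this restorer said that Sarah admitted every engineer described which engine earlier.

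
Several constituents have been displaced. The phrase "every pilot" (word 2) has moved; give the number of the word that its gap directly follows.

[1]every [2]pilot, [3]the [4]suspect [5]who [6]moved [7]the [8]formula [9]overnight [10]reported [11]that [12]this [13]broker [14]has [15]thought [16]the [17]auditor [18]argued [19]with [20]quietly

19

The displaced element is "every pilot" (word 2).
It is linked across 2 clause boundaries (that → Ø).
It functions as the object of the preposition "with" of "argued", so the gap sits immediately after word 19 ("with").
Base order: The suspect who moved the formula overnight reported that this broker has thought the auditor argued with every pilot quietly.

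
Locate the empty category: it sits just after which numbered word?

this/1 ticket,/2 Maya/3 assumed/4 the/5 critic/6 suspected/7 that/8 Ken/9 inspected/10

The displaced element is "this ticket" (word 2).
It is linked across 2 clause boundaries (Ø → that).
It functions as the direct object of "inspected", so the gap sits immediately after word 10 ("inspected").
Base order: Maya assumed the critic suspected that Ken inspected this ticket.

10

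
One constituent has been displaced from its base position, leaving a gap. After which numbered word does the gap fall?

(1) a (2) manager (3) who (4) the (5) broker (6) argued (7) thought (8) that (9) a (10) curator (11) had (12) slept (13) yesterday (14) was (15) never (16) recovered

6

The displaced element is "a manager" (word 2).
It is linked across 1 clause boundary (Ø).
It functions as the subject of "thought", so the gap sits immediately after word 6 ("argued").
Base order: The broker argued a manager thought that a curator had slept yesterday.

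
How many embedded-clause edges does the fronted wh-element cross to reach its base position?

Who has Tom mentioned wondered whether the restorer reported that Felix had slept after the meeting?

"who" is extracted from the subject of "wondered".
Boundaries crossed, outermost first: [Ø] — 1 in total.

1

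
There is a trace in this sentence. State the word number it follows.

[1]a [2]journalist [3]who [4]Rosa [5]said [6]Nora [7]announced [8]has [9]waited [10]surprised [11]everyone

The displaced element is "a journalist" (word 2).
It is linked across 2 clause boundaries (Ø → Ø).
It functions as the subject of "waited", so the gap sits immediately after word 7 ("announced").
Base order: Rosa said Nora announced that a journalist has waited.

7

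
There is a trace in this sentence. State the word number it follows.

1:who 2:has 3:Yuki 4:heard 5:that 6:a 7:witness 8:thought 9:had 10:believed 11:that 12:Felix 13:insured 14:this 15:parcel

8

The displaced element is "who" (word 1).
It is linked across 2 clause boundaries (that → Ø).
It functions as the subject of "believed", so the gap sits immediately after word 8 ("thought").
Base order: Yuki has heard that a witness thought that who had believed that Felix insured this parcel.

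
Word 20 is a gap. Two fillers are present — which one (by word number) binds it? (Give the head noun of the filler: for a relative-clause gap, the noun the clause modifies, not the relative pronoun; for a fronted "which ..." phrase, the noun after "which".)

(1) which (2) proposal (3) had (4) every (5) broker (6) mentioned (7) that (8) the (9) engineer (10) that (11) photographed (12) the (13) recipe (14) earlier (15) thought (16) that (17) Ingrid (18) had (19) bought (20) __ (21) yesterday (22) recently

The marked gap is the direct object of "bought".
Its filler is the fronted wh-phrase "which proposal", at word 2.
(The other dependency links word 9 to a gap after word 10.)

2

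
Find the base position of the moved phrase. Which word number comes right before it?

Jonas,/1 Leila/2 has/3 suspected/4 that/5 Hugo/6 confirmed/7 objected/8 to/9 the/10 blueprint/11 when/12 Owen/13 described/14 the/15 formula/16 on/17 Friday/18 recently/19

The displaced element is "Jonas" (word 1).
It is linked across 2 clause boundaries (that → Ø).
It functions as the subject of "objected", so the gap sits immediately after word 7 ("confirmed").
Base order: Leila has suspected that Hugo confirmed Jonas objected to the blueprint when Owen described the formula on Friday recently.

7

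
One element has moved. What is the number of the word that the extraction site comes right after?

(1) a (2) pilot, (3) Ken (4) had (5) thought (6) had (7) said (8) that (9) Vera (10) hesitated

5

The displaced element is "a pilot" (word 2).
It is linked across 1 clause boundary (Ø).
It functions as the subject of "said", so the gap sits immediately after word 5 ("thought").
Base order: Ken had thought that a pilot had said that Vera hesitated.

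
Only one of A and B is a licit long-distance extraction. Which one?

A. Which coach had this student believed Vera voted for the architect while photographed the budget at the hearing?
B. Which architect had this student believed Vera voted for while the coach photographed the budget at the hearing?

B

In A, the wh-phrase is extracted from inside an adjunct island (introduced by "while"), which blocks movement.
In B, the extraction path crosses only that-complement boundaries, which are transparent.
So B is grammatical.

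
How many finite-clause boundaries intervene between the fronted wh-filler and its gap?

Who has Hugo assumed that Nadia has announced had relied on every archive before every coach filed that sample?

2

"who" is extracted from the subject of "relied".
Boundaries crossed, outermost first: [that], [Ø] — 2 in total.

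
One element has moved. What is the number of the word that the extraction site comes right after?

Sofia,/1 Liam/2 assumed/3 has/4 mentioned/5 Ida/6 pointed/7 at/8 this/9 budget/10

3

The displaced element is "Sofia" (word 1).
It is linked across 1 clause boundary (Ø).
It functions as the subject of "mentioned", so the gap sits immediately after word 3 ("assumed").
Base order: Liam assumed that Sofia has mentioned Ida pointed at this budget.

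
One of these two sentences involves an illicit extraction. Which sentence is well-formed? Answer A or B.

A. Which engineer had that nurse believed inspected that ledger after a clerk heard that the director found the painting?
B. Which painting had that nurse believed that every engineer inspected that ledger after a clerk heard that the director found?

In B, the wh-phrase is extracted from inside an adjunct island (introduced by "after"), which blocks movement.
In A, the extraction path crosses only that-complement boundaries, which are transparent.
So A is grammatical.

A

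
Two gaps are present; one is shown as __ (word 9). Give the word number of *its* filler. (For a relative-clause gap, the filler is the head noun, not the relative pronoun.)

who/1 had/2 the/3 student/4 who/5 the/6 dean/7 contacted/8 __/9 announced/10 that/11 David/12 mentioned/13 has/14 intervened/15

The marked gap is inside the relative clause, the direct object of "contacted".
Its filler is the head noun "student" (via "who"), at word 4.
(The other dependency links word 1 to a gap after word 13.)

4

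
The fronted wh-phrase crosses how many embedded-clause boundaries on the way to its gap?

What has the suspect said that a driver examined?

1

"what" is extracted from the object of "examined".
Boundaries crossed, outermost first: [that] — 1 in total.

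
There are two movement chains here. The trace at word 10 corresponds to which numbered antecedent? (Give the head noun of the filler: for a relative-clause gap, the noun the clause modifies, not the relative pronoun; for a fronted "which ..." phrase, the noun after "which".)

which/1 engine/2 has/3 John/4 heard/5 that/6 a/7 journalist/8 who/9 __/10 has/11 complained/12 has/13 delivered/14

8

The marked gap is inside the relative clause, the subject of "complained".
Its filler is the head noun "journalist" (via "who"), at word 8.
(The other dependency links word 2 to a gap after word 14.)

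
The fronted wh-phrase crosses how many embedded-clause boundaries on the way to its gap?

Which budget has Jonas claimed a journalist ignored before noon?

1

"which budget" is extracted from the object of "ignored".
Boundaries crossed, outermost first: [Ø] — 1 in total.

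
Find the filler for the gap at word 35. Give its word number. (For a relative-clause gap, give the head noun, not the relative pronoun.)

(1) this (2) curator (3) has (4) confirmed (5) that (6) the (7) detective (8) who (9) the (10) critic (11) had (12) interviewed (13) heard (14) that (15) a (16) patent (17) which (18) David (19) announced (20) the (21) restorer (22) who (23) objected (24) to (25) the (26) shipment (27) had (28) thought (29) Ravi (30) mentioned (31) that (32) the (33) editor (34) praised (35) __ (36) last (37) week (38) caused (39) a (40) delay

The gap at 35 is the object of "praised", inside a relative clause.
The relative pronoun is "which" (word 17); it is bound by the head noun immediately before it.
Its filler is the head noun "patent", at word 16.

16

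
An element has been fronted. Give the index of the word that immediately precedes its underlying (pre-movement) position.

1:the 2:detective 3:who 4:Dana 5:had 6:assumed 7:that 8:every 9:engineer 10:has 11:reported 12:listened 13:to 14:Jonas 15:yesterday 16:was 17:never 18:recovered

The displaced element is "the detective" (word 2).
It is linked across 2 clause boundaries (that → Ø).
It functions as the subject of "listened", so the gap sits immediately after word 11 ("reported").
Base order: Dana had assumed that every engineer has reported the detective listened to Jonas yesterday.

11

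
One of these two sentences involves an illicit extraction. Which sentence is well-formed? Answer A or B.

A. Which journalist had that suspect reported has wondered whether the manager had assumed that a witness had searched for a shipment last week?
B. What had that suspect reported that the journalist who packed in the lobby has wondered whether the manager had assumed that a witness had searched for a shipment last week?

In B, the wh-phrase is extracted from inside a complex-NP island (relative clause) (introduced by "who"), which blocks movement.
In A, the extraction path crosses only that-complement boundaries, which are transparent.
So A is grammatical.

A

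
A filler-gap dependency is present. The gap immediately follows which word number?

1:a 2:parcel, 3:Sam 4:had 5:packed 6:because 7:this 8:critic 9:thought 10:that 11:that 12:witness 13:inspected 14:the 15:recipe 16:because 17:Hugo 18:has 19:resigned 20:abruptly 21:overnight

5

The displaced element is "a parcel" (word 2).
It functions as the direct object of "packed", so the gap sits immediately after word 5 ("packed").
Base order: Sam had packed a parcel because this critic thought that that witness inspected the recipe because Hugo has resigned abruptly overnight.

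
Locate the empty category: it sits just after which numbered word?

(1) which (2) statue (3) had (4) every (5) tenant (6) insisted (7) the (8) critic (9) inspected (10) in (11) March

The displaced element is "which statue" (word 2).
It is linked across 1 clause boundary (Ø).
It functions as the direct object of "inspected", so the gap sits immediately after word 9 ("inspected").
Base order: Every tenant had insisted the critic inspected which statue in March.

9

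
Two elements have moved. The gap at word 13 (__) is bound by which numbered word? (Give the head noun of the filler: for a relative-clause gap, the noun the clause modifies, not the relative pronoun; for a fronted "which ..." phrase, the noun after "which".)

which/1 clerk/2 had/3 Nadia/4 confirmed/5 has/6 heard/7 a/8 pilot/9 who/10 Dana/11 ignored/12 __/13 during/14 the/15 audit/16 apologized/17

9

The marked gap is inside the relative clause, the direct object of "ignored".
Its filler is the head noun "pilot" (via "who"), at word 9.
(The other dependency links word 2 to a gap after word 5.)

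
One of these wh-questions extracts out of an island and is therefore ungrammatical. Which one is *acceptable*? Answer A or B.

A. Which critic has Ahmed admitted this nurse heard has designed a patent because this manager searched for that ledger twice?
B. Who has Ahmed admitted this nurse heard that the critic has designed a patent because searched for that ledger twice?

A

In B, the wh-phrase is extracted from inside an adjunct island (introduced by "because"), which blocks movement.
In A, the extraction path crosses only that-complement boundaries, which are transparent.
So A is grammatical.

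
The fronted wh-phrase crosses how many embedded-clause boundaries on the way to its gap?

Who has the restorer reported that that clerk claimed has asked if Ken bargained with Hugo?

"who" is extracted from the subject of "asked".
Boundaries crossed, outermost first: [that], [Ø] — 2 in total.

2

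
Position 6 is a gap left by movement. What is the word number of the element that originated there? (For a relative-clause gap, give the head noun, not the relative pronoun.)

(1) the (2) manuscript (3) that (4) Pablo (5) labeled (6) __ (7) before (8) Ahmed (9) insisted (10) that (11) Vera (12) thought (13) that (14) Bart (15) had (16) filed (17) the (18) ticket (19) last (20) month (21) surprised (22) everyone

2

The gap at 6 is the object of "labeled", inside a relative clause.
The relative pronoun is "that" (word 3); it is bound by the head noun immediately before it.
Its filler is the head noun "manuscript", at word 2.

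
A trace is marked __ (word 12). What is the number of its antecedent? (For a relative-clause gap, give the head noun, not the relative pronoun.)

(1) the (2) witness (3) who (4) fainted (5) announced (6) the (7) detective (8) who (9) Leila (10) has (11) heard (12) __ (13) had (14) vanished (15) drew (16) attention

7

The gap at 12 is the subject of "vanished", inside a relative clause.
The relative pronoun is "who" (word 8); it is bound by the head noun immediately before it.
Its filler is the head noun "detective", at word 7.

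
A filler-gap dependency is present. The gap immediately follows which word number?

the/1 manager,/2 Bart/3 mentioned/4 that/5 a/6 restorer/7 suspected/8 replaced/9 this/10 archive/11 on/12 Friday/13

The displaced element is "the manager" (word 2).
It is linked across 2 clause boundaries (that → Ø).
It functions as the subject of "replaced", so the gap sits immediately after word 8 ("suspected").
Base order: Bart mentioned that a restorer suspected that the manager replaced this archive on Friday.

8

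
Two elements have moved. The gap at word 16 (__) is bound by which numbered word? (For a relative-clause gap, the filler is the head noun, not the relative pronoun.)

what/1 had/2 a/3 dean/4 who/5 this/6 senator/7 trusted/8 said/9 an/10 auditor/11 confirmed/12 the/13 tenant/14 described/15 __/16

The marked gap is the direct object of "described".
Its filler is the fronted wh-phrase "what", at word 1.
(The other dependency links word 4 to a gap after word 8.)

1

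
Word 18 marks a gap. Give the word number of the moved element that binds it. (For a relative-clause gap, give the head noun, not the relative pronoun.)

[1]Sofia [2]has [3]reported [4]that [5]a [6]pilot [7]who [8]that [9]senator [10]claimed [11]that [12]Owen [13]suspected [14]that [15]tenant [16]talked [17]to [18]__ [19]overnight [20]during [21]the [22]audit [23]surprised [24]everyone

The gap at 18 is the prepositional object of "talked", inside a relative clause.
The relative pronoun is "who" (word 7); it is bound by the head noun immediately before it.
Its filler is the head noun "pilot", at word 6.

6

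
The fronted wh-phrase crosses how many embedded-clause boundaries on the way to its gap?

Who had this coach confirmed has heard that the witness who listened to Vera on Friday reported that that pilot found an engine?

1

"who" is extracted from the subject of "heard".
Boundaries crossed, outermost first: [Ø] — 1 in total.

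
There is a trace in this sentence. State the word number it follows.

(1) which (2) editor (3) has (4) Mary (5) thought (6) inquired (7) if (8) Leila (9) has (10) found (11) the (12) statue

5

The displaced element is "which editor" (word 2).
It is linked across 1 clause boundary (Ø).
It functions as the subject of "inquired", so the gap sits immediately after word 5 ("thought").
Base order: Mary has thought which editor inquired if Leila has found the statue.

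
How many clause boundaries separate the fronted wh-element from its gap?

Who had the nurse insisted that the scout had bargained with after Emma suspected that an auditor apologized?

"who" is extracted from the PP object of "bargained".
Boundaries crossed, outermost first: [that] — 1 in total.

1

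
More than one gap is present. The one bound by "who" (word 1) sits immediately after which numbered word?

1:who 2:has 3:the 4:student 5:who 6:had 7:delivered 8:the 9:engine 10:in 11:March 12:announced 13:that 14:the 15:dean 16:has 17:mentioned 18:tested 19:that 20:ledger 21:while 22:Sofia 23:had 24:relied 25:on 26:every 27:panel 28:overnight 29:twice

The displaced element is "who" (word 1).
It is linked across 2 clause boundaries (that → Ø).
It functions as the subject of "tested", so the gap sits immediately after word 17 ("mentioned").
Base order: The student who had delivered the engine in March has announced that the dean has mentioned that who tested that ledger while Sofia had relied on every panel overnight twice.

17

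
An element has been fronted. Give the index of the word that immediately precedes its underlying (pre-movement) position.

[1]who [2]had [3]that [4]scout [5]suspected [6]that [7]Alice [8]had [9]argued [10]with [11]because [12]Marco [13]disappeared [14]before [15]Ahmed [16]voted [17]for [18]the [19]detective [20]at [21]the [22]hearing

10

The displaced element is "who" (word 1).
It is linked across 1 clause boundary (that).
It functions as the object of the preposition "with" of "argued", so the gap sits immediately after word 10 ("with").
Base order: That scout had suspected that Alice had argued with who because Marco disappeared before Ahmed voted for the detective at the hearing.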